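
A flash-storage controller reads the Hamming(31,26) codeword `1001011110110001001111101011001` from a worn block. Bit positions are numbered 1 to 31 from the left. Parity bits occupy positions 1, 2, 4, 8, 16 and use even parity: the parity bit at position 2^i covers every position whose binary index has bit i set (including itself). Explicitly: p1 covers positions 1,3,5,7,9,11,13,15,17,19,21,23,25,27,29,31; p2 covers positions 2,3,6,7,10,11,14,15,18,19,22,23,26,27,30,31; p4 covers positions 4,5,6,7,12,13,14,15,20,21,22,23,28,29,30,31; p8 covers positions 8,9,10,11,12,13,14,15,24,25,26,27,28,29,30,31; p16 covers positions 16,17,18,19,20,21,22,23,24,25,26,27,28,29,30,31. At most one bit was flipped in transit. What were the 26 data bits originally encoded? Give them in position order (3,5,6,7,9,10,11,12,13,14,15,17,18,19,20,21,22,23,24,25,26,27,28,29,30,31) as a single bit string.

00111011000001111101011001

s1: b1⊕b3⊕b5⊕b7⊕b9⊕b11⊕b13⊕b15⊕b17⊕b19⊕b21⊕b23⊕b25⊕b27⊕b29⊕b31 = 1⊕0⊕0⊕1⊕1⊕1⊕0⊕0⊕0⊕1⊕1⊕1⊕1⊕1⊕0⊕1 = 0
s2: b2⊕b3⊕b6⊕b7⊕b10⊕b11⊕b14⊕b15⊕b18⊕b19⊕b22⊕b23⊕b26⊕b27⊕b30⊕b31 = 0⊕0⊕1⊕1⊕0⊕1⊕0⊕0⊕0⊕1⊕1⊕1⊕0⊕1⊕0⊕1 = 0
s4: b4⊕b5⊕b6⊕b7⊕b12⊕b13⊕b14⊕b15⊕b20⊕b21⊕b22⊕b23⊕b28⊕b29⊕b30⊕b31 = 1⊕0⊕1⊕1⊕1⊕0⊕0⊕0⊕1⊕1⊕1⊕1⊕1⊕0⊕0⊕1 = 0
s8: b8⊕b9⊕b10⊕b11⊕b12⊕b13⊕b14⊕b15⊕b24⊕b25⊕b26⊕b27⊕b28⊕b29⊕b30⊕b31 = 1⊕1⊕0⊕1⊕1⊕0⊕0⊕0⊕0⊕1⊕0⊕1⊕1⊕0⊕0⊕1 = 0
s16: b16⊕b17⊕b18⊕b19⊕b20⊕b21⊕b22⊕b23⊕b24⊕b25⊕b26⊕b27⊕b28⊕b29⊕b30⊕b31 = 1⊕0⊕0⊕1⊕1⊕1⊕1⊕1⊕0⊕1⊕0⊕1⊕1⊕0⊕0⊕1 = 0
Syndrome (s16...s1) = 00000 → position 0 (no error).
No correction needed.
Data bits at positions 3,5,6,7,9,10,11,12,13,14,15,17,18,19,20,21,22,23,24,25,26,27,28,29,30,31: 00111011000001111101011001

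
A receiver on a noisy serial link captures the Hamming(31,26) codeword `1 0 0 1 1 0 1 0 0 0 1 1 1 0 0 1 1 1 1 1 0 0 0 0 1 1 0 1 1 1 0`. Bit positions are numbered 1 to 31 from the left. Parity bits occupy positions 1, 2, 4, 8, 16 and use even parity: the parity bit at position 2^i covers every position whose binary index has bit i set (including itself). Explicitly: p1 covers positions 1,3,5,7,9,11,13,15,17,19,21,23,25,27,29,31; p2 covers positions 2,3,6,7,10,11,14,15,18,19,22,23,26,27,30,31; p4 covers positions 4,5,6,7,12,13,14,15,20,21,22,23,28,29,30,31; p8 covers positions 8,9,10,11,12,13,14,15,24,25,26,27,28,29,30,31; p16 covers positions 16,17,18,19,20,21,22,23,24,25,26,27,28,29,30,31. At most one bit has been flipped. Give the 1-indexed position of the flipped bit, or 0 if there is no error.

5

s1: b1⊕b3⊕b5⊕b7⊕b9⊕b11⊕b13⊕b15⊕b17⊕b19⊕b21⊕b23⊕b25⊕b27⊕b29⊕b31 = 1⊕0⊕1⊕1⊕0⊕1⊕1⊕0⊕1⊕1⊕0⊕0⊕1⊕0⊕1⊕0 = 1
s2: b2⊕b3⊕b6⊕b7⊕b10⊕b11⊕b14⊕b15⊕b18⊕b19⊕b22⊕b23⊕b26⊕b27⊕b30⊕b31 = 0⊕0⊕0⊕1⊕0⊕1⊕0⊕0⊕1⊕1⊕0⊕0⊕1⊕0⊕1⊕0 = 0
s4: b4⊕b5⊕b6⊕b7⊕b12⊕b13⊕b14⊕b15⊕b20⊕b21⊕b22⊕b23⊕b28⊕b29⊕b30⊕b31 = 1⊕1⊕0⊕1⊕1⊕1⊕0⊕0⊕1⊕0⊕0⊕0⊕1⊕1⊕1⊕0 = 1
s8: b8⊕b9⊕b10⊕b11⊕b12⊕b13⊕b14⊕b15⊕b24⊕b25⊕b26⊕b27⊕b28⊕b29⊕b30⊕b31 = 0⊕0⊕0⊕1⊕1⊕1⊕0⊕0⊕0⊕1⊕1⊕0⊕1⊕1⊕1⊕0 = 0
s16: b16⊕b17⊕b18⊕b19⊕b20⊕b21⊕b22⊕b23⊕b24⊕b25⊕b26⊕b27⊕b28⊕b29⊕b30⊕b31 = 1⊕1⊕1⊕1⊕1⊕0⊕0⊕0⊕0⊕1⊕1⊕0⊕1⊕1⊕1⊕0 = 0
Syndrome (s16...s1) = 00101 → position 5.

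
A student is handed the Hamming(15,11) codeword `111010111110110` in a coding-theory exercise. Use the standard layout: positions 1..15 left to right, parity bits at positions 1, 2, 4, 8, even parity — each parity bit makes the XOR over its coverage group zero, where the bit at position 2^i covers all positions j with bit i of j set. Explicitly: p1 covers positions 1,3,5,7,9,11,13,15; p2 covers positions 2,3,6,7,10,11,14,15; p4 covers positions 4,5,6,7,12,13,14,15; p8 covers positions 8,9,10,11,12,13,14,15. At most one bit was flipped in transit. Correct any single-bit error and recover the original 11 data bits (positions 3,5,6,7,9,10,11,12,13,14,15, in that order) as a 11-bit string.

s1: b1⊕b3⊕b5⊕b7⊕b9⊕b11⊕b13⊕b15 = 1⊕1⊕1⊕1⊕1⊕1⊕1⊕0 = 1
s2: b2⊕b3⊕b6⊕b7⊕b10⊕b11⊕b14⊕b15 = 1⊕1⊕0⊕1⊕1⊕1⊕1⊕0 = 0
s4: b4⊕b5⊕b6⊕b7⊕b12⊕b13⊕b14⊕b15 = 0⊕1⊕0⊕1⊕0⊕1⊕1⊕0 = 0
s8: b8⊕b9⊕b10⊕b11⊕b12⊕b13⊕b14⊕b15 = 1⊕1⊕1⊕1⊕0⊕1⊕1⊕0 = 0
Syndrome (s8...s1) = 0001 → position 1.
Flip bit 1: corrected codeword = 011010111110110
Data bits at positions 3,5,6,7,9,10,11,12,13,14,15: 11011110110

11011110110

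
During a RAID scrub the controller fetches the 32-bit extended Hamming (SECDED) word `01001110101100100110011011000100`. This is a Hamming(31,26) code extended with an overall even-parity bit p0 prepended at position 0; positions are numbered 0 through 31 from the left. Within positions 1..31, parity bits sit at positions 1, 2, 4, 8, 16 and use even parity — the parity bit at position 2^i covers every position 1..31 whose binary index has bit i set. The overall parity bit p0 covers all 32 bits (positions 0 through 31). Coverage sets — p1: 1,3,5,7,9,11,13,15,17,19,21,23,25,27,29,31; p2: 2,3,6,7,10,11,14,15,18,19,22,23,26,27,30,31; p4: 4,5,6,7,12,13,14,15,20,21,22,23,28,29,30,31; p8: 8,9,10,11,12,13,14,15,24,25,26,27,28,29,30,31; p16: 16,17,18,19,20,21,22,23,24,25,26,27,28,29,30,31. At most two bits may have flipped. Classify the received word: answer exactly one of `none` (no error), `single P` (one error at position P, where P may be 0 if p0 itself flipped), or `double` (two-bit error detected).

single 29

s1: b1⊕b3⊕b5⊕b7⊕b9⊕b11⊕b13⊕b15⊕b17⊕b19⊕b21⊕b23⊕b25⊕b27⊕b29⊕b31 = 1⊕0⊕1⊕0⊕0⊕1⊕0⊕0⊕1⊕0⊕1⊕0⊕1⊕0⊕1⊕0 = 1
s2: b2⊕b3⊕b6⊕b7⊕b10⊕b11⊕b14⊕b15⊕b18⊕b19⊕b22⊕b23⊕b26⊕b27⊕b30⊕b31 = 0⊕0⊕1⊕0⊕1⊕1⊕1⊕0⊕1⊕0⊕1⊕0⊕0⊕0⊕0⊕0 = 0
s4: b4⊕b5⊕b6⊕b7⊕b12⊕b13⊕b14⊕b15⊕b20⊕b21⊕b22⊕b23⊕b28⊕b29⊕b30⊕b31 = 1⊕1⊕1⊕0⊕0⊕0⊕1⊕0⊕0⊕1⊕1⊕0⊕0⊕1⊕0⊕0 = 1
s8: b8⊕b9⊕b10⊕b11⊕b12⊕b13⊕b14⊕b15⊕b24⊕b25⊕b26⊕b27⊕b28⊕b29⊕b30⊕b31 = 1⊕0⊕1⊕1⊕0⊕0⊕1⊕0⊕1⊕1⊕0⊕0⊕0⊕1⊕0⊕0 = 1
s16: b16⊕b17⊕b18⊕b19⊕b20⊕b21⊕b22⊕b23⊕b24⊕b25⊕b26⊕b27⊕b28⊕b29⊕b30⊕b31 = 0⊕1⊕1⊕0⊕0⊕1⊕1⊕0⊕1⊕1⊕0⊕0⊕0⊕1⊕0⊕0 = 1
Syndrome (s16...s1) = 11101 → position 29.
Overall parity (XOR of all 32 bits, including p0): 0⊕1⊕0⊕0⊕1⊕1⊕1⊕0⊕1⊕0⊕1⊕1⊕0⊕0⊕1⊕0⊕0⊕1⊕1⊕0⊕0⊕1⊕1⊕0⊕1⊕1⊕0⊕0⊕0⊕1⊕0⊕0 = 1
Overall=1, syndrome position=29 → single-bit error at position 29.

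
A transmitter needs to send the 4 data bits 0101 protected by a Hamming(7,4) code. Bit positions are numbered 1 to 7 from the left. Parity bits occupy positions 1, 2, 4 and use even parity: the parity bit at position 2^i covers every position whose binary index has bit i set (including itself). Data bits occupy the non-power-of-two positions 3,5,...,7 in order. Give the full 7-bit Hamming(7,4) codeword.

0100101

Place data bits at non-power-of-two positions: b3=0, b5=1, b6=0, b7=1.
p1 = XOR of data positions {3,5,7} = 0⊕1⊕1 = 0
p2 = XOR of data positions {3,6,7} = 0⊕0⊕1 = 1
p4 = XOR of data positions {5,6,7} = 1⊕0⊕1 = 0
Codeword b1..b7 = 0100101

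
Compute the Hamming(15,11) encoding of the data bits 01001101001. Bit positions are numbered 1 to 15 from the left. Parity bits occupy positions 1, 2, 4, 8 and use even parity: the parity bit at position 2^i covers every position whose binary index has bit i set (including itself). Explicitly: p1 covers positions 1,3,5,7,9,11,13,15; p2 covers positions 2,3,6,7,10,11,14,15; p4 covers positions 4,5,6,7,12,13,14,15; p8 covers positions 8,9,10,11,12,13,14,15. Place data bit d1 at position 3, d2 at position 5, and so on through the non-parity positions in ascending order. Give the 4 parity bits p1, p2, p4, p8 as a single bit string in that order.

1010

Place data bits at non-power-of-two positions: b3=0, b5=1, b6=0, b7=0, b9=1, b10=1, b11=0, b12=1, b13=0, b14=0, b15=1.
p1 = XOR of data positions {3,5,7,9,11,13,15} = 0⊕1⊕0⊕1⊕0⊕0⊕1 = 1
p2 = XOR of data positions {3,6,7,10,11,14,15} = 0⊕0⊕0⊕1⊕0⊕0⊕1 = 0
p4 = XOR of data positions {5,6,7,12,13,14,15} = 1⊕0⊕0⊕1⊕0⊕0⊕1 = 1
p8 = XOR of data positions {9,10,11,12,13,14,15} = 1⊕1⊕0⊕1⊕0⊕0⊕1 = 0
Parity bits p1,p2,p4,p8 = 1010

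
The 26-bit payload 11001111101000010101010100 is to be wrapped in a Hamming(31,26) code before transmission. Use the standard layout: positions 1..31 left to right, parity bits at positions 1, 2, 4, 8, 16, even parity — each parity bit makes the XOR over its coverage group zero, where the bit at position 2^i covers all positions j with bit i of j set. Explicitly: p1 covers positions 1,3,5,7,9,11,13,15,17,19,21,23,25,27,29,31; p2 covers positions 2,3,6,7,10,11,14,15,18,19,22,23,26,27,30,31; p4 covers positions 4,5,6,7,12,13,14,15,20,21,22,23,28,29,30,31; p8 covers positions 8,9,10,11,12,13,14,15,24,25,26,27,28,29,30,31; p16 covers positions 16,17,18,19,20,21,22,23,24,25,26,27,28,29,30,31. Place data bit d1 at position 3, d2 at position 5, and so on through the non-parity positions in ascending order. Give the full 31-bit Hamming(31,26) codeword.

1011100111111011000010101010100

Place data bits at non-power-of-two positions: b3=1, b5=1, b6=0, b7=0, b9=1, b10=1, b11=1, b12=1, b13=1, b14=0, b15=1, b17=0, b18=0, b19=0, b20=0, b21=1, b22=0, b23=1, b24=0, b25=1, b26=0, b27=1, b28=0, b29=1, b30=0, b31=0.
p1 = XOR of data positions {3,5,7,9,11,13,15,17,19,21,23,25,27,29,31} = 1⊕1⊕0⊕1⊕1⊕1⊕1⊕0⊕0⊕1⊕1⊕1⊕1⊕1⊕0 = 1
p2 = XOR of data positions {3,6,7,10,11,14,15,18,19,22,23,26,27,30,31} = 1⊕0⊕0⊕1⊕1⊕0⊕1⊕0⊕0⊕0⊕1⊕0⊕1⊕0⊕0 = 0
p4 = XOR of data positions {5,6,7,12,13,14,15,20,21,22,23,28,29,30,31} = 1⊕0⊕0⊕1⊕1⊕0⊕1⊕0⊕1⊕0⊕1⊕0⊕1⊕0⊕0 = 1
p8 = XOR of data positions {9,10,11,12,13,14,15,24,25,26,27,28,29,30,31} = 1⊕1⊕1⊕1⊕1⊕0⊕1⊕0⊕1⊕0⊕1⊕0⊕1⊕0⊕0 = 1
p16 = XOR of data positions {17,18,19,20,21,22,23,24,25,26,27,28,29,30,31} = 0⊕0⊕0⊕0⊕1⊕0⊕1⊕0⊕1⊕0⊕1⊕0⊕1⊕0⊕0 = 1
Codeword b1..b31 = 1011100111111011000010101010100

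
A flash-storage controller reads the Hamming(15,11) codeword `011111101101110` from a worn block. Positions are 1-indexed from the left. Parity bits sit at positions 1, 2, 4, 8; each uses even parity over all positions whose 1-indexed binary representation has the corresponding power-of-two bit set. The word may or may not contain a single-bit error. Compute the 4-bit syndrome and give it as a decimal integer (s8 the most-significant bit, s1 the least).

s1: b1⊕b3⊕b5⊕b7⊕b9⊕b11⊕b13⊕b15 = 0⊕1⊕1⊕1⊕1⊕0⊕1⊕0 = 1
s2: b2⊕b3⊕b6⊕b7⊕b10⊕b11⊕b14⊕b15 = 1⊕1⊕1⊕1⊕1⊕0⊕1⊕0 = 0
s4: b4⊕b5⊕b6⊕b7⊕b12⊕b13⊕b14⊕b15 = 1⊕1⊕1⊕1⊕1⊕1⊕1⊕0 = 1
s8: b8⊕b9⊕b10⊕b11⊕b12⊕b13⊕b14⊕b15 = 0⊕1⊕1⊕0⊕1⊕1⊕1⊕0 = 1
Syndrome (s8...s1) = 1101 → position 13.

13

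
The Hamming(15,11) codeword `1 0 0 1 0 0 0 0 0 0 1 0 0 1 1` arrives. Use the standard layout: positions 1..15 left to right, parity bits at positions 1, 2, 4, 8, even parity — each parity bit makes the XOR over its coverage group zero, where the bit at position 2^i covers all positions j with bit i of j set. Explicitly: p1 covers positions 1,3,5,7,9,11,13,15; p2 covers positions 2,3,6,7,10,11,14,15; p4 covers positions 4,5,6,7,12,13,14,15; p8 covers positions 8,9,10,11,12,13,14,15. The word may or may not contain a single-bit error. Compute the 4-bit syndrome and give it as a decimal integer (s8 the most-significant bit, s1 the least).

15

s1: b1⊕b3⊕b5⊕b7⊕b9⊕b11⊕b13⊕b15 = 1⊕0⊕0⊕0⊕0⊕1⊕0⊕1 = 1
s2: b2⊕b3⊕b6⊕b7⊕b10⊕b11⊕b14⊕b15 = 0⊕0⊕0⊕0⊕0⊕1⊕1⊕1 = 1
s4: b4⊕b5⊕b6⊕b7⊕b12⊕b13⊕b14⊕b15 = 1⊕0⊕0⊕0⊕0⊕0⊕1⊕1 = 1
s8: b8⊕b9⊕b10⊕b11⊕b12⊕b13⊕b14⊕b15 = 0⊕0⊕0⊕1⊕0⊕0⊕1⊕1 = 1
Syndrome (s8...s1) = 1111 → position 15.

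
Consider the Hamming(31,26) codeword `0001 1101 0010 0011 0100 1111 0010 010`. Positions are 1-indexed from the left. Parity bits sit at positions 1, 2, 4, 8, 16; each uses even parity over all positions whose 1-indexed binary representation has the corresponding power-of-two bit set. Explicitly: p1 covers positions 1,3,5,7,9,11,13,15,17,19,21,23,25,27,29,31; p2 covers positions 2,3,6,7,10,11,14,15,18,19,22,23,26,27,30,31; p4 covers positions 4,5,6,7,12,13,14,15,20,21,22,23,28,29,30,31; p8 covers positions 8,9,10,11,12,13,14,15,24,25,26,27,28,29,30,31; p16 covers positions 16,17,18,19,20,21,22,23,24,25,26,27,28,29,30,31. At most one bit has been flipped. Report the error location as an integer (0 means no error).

0

s1: b1⊕b3⊕b5⊕b7⊕b9⊕b11⊕b13⊕b15⊕b17⊕b19⊕b21⊕b23⊕b25⊕b27⊕b29⊕b31 = 0⊕0⊕1⊕0⊕0⊕1⊕0⊕1⊕0⊕0⊕1⊕1⊕0⊕1⊕0⊕0 = 0
s2: b2⊕b3⊕b6⊕b7⊕b10⊕b11⊕b14⊕b15⊕b18⊕b19⊕b22⊕b23⊕b26⊕b27⊕b30⊕b31 = 0⊕0⊕1⊕0⊕0⊕1⊕0⊕1⊕1⊕0⊕1⊕1⊕0⊕1⊕1⊕0 = 0
s4: b4⊕b5⊕b6⊕b7⊕b12⊕b13⊕b14⊕b15⊕b20⊕b21⊕b22⊕b23⊕b28⊕b29⊕b30⊕b31 = 1⊕1⊕1⊕0⊕0⊕0⊕0⊕1⊕0⊕1⊕1⊕1⊕0⊕0⊕1⊕0 = 0
s8: b8⊕b9⊕b10⊕b11⊕b12⊕b13⊕b14⊕b15⊕b24⊕b25⊕b26⊕b27⊕b28⊕b29⊕b30⊕b31 = 1⊕0⊕0⊕1⊕0⊕0⊕0⊕1⊕1⊕0⊕0⊕1⊕0⊕0⊕1⊕0 = 0
s16: b16⊕b17⊕b18⊕b19⊕b20⊕b21⊕b22⊕b23⊕b24⊕b25⊕b26⊕b27⊕b28⊕b29⊕b30⊕b31 = 1⊕0⊕1⊕0⊕0⊕1⊕1⊕1⊕1⊕0⊕0⊕1⊕0⊕0⊕1⊕0 = 0
Syndrome (s16...s1) = 00000 → position 0 (no error).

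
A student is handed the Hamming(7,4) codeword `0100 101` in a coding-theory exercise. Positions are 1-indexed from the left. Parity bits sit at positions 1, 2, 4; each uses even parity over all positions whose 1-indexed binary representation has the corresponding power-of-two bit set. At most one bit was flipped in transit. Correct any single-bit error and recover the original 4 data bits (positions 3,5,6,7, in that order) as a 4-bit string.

s1: b1⊕b3⊕b5⊕b7 = 0⊕0⊕1⊕1 = 0
s2: b2⊕b3⊕b6⊕b7 = 1⊕0⊕0⊕1 = 0
s4: b4⊕b5⊕b6⊕b7 = 0⊕1⊕0⊕1 = 0
Syndrome (s4...s1) = 000 → position 0 (no error).
No correction needed.
Data bits at positions 3,5,6,7: 0101

0101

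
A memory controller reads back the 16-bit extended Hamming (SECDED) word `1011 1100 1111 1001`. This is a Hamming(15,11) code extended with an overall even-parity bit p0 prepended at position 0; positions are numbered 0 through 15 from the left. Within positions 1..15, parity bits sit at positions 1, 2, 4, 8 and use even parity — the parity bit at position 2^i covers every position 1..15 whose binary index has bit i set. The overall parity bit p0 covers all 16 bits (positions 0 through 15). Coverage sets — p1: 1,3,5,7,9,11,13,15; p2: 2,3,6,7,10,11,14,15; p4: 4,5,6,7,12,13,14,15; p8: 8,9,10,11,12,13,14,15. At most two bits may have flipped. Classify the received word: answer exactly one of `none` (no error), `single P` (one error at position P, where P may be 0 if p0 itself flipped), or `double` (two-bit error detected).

single 3

s1: b1⊕b3⊕b5⊕b7⊕b9⊕b11⊕b13⊕b15 = 0⊕1⊕1⊕0⊕1⊕1⊕0⊕1 = 1
s2: b2⊕b3⊕b6⊕b7⊕b10⊕b11⊕b14⊕b15 = 1⊕1⊕0⊕0⊕1⊕1⊕0⊕1 = 1
s4: b4⊕b5⊕b6⊕b7⊕b12⊕b13⊕b14⊕b15 = 1⊕1⊕0⊕0⊕1⊕0⊕0⊕1 = 0
s8: b8⊕b9⊕b10⊕b11⊕b12⊕b13⊕b14⊕b15 = 1⊕1⊕1⊕1⊕1⊕0⊕0⊕1 = 0
Syndrome (s8...s1) = 0011 → position 3.
Overall parity (XOR of all 16 bits, including p0): 1⊕0⊕1⊕1⊕1⊕1⊕0⊕0⊕1⊕1⊕1⊕1⊕1⊕0⊕0⊕1 = 1
Overall=1, syndrome position=3 → single-bit error at position 3.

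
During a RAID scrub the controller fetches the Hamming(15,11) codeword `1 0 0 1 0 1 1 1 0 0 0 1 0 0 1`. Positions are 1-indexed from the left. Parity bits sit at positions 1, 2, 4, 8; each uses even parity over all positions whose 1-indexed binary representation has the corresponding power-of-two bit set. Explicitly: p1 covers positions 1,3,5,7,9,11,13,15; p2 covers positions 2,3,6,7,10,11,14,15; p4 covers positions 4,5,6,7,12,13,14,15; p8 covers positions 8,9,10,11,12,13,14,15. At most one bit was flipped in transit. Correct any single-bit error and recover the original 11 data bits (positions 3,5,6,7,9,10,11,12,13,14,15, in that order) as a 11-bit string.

00110001000

s1: b1⊕b3⊕b5⊕b7⊕b9⊕b11⊕b13⊕b15 = 1⊕0⊕0⊕1⊕0⊕0⊕0⊕1 = 1
s2: b2⊕b3⊕b6⊕b7⊕b10⊕b11⊕b14⊕b15 = 0⊕0⊕1⊕1⊕0⊕0⊕0⊕1 = 1
s4: b4⊕b5⊕b6⊕b7⊕b12⊕b13⊕b14⊕b15 = 1⊕0⊕1⊕1⊕1⊕0⊕0⊕1 = 1
s8: b8⊕b9⊕b10⊕b11⊕b12⊕b13⊕b14⊕b15 = 1⊕0⊕0⊕0⊕1⊕0⊕0⊕1 = 1
Syndrome (s8...s1) = 1111 → position 15.
Flip bit 15: corrected codeword = 100101110001000
Data bits at positions 3,5,6,7,9,10,11,12,13,14,15: 00110001000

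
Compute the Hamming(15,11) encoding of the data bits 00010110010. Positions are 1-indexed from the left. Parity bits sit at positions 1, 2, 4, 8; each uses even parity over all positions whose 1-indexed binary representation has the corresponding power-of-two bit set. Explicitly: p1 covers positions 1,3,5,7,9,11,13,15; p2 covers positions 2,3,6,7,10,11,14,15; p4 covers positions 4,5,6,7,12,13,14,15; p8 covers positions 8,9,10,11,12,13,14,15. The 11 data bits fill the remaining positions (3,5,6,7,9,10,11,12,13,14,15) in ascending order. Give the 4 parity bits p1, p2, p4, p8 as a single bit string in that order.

0001

Place data bits at non-power-of-two positions: b3=0, b5=0, b6=0, b7=1, b9=0, b10=1, b11=1, b12=0, b13=0, b14=1, b15=0.
p1 = XOR of data positions {3,5,7,9,11,13,15} = 0⊕0⊕1⊕0⊕1⊕0⊕0 = 0
p2 = XOR of data positions {3,6,7,10,11,14,15} = 0⊕0⊕1⊕1⊕1⊕1⊕0 = 0
p4 = XOR of data positions {5,6,7,12,13,14,15} = 0⊕0⊕1⊕0⊕0⊕1⊕0 = 0
p8 = XOR of data positions {9,10,11,12,13,14,15} = 0⊕1⊕1⊕0⊕0⊕1⊕0 = 1
Parity bits p1,p2,p4,p8 = 0001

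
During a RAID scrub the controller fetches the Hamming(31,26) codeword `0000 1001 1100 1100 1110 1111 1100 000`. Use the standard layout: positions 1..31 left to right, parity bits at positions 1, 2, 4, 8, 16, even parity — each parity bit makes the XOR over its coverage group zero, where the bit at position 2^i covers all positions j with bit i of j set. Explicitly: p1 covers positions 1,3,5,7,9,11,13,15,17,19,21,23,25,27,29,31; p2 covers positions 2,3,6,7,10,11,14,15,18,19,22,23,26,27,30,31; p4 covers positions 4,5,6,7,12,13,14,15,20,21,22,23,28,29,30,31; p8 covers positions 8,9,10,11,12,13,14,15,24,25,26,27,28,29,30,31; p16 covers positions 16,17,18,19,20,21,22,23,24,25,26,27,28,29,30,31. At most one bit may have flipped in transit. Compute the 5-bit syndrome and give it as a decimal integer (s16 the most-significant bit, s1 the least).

18

s1: b1⊕b3⊕b5⊕b7⊕b9⊕b11⊕b13⊕b15⊕b17⊕b19⊕b21⊕b23⊕b25⊕b27⊕b29⊕b31 = 0⊕0⊕1⊕0⊕1⊕0⊕1⊕0⊕1⊕1⊕1⊕1⊕1⊕0⊕0⊕0 = 0
s2: b2⊕b3⊕b6⊕b7⊕b10⊕b11⊕b14⊕b15⊕b18⊕b19⊕b22⊕b23⊕b26⊕b27⊕b30⊕b31 = 0⊕0⊕0⊕0⊕1⊕0⊕1⊕0⊕1⊕1⊕1⊕1⊕1⊕0⊕0⊕0 = 1
s4: b4⊕b5⊕b6⊕b7⊕b12⊕b13⊕b14⊕b15⊕b20⊕b21⊕b22⊕b23⊕b28⊕b29⊕b30⊕b31 = 0⊕1⊕0⊕0⊕0⊕1⊕1⊕0⊕0⊕1⊕1⊕1⊕0⊕0⊕0⊕0 = 0
s8: b8⊕b9⊕b10⊕b11⊕b12⊕b13⊕b14⊕b15⊕b24⊕b25⊕b26⊕b27⊕b28⊕b29⊕b30⊕b31 = 1⊕1⊕1⊕0⊕0⊕1⊕1⊕0⊕1⊕1⊕1⊕0⊕0⊕0⊕0⊕0 = 0
s16: b16⊕b17⊕b18⊕b19⊕b20⊕b21⊕b22⊕b23⊕b24⊕b25⊕b26⊕b27⊕b28⊕b29⊕b30⊕b31 = 0⊕1⊕1⊕1⊕0⊕1⊕1⊕1⊕1⊕1⊕1⊕0⊕0⊕0⊕0⊕0 = 1
Syndrome (s16...s1) = 10010 → position 18.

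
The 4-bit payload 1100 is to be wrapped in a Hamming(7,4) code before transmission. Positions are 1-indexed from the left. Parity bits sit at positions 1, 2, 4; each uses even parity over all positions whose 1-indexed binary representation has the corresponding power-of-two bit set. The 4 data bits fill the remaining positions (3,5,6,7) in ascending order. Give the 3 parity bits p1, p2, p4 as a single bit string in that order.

Place data bits at non-power-of-two positions: b3=1, b5=1, b6=0, b7=0.
p1 = XOR of data positions {3,5,7} = 1⊕1⊕0 = 0
p2 = XOR of data positions {3,6,7} = 1⊕0⊕0 = 1
p4 = XOR of data positions {5,6,7} = 1⊕0⊕0 = 1
Parity bits p1,p2,p4 = 011

011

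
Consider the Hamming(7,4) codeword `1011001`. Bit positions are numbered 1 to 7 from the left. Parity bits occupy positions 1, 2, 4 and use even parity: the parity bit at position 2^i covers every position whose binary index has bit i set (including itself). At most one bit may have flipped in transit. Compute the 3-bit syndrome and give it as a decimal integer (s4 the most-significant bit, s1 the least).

s1: b1⊕b3⊕b5⊕b7 = 1⊕1⊕0⊕1 = 1
s2: b2⊕b3⊕b6⊕b7 = 0⊕1⊕0⊕1 = 0
s4: b4⊕b5⊕b6⊕b7 = 1⊕0⊕0⊕1 = 0
Syndrome (s4...s1) = 001 → position 1.

1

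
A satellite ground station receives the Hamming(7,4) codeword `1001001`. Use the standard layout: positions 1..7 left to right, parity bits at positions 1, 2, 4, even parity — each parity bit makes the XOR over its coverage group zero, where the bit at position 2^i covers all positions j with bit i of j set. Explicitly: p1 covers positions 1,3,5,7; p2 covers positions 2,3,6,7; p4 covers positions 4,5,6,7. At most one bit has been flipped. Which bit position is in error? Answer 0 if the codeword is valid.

s1: b1⊕b3⊕b5⊕b7 = 1⊕0⊕0⊕1 = 0
s2: b2⊕b3⊕b6⊕b7 = 0⊕0⊕0⊕1 = 1
s4: b4⊕b5⊕b6⊕b7 = 1⊕0⊕0⊕1 = 0
Syndrome (s4...s1) = 010 → position 2.

2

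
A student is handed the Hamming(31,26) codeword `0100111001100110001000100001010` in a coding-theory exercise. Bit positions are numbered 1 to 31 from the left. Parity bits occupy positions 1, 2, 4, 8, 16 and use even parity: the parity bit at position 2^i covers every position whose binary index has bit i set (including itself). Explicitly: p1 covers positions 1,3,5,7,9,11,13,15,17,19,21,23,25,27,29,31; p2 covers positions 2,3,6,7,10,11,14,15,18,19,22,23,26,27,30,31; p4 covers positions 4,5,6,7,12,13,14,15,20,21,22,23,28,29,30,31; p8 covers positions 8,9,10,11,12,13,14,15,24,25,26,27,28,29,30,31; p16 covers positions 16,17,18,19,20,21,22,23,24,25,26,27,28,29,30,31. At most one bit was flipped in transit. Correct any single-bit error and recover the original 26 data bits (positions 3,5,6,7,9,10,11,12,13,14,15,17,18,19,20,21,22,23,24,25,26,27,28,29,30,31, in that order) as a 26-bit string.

01110110011001000100001010

s1: b1⊕b3⊕b5⊕b7⊕b9⊕b11⊕b13⊕b15⊕b17⊕b19⊕b21⊕b23⊕b25⊕b27⊕b29⊕b31 = 0⊕0⊕1⊕1⊕0⊕1⊕0⊕1⊕0⊕1⊕0⊕1⊕0⊕0⊕0⊕0 = 0
s2: b2⊕b3⊕b6⊕b7⊕b10⊕b11⊕b14⊕b15⊕b18⊕b19⊕b22⊕b23⊕b26⊕b27⊕b30⊕b31 = 1⊕0⊕1⊕1⊕1⊕1⊕1⊕1⊕0⊕1⊕0⊕1⊕0⊕0⊕1⊕0 = 0
s4: b4⊕b5⊕b6⊕b7⊕b12⊕b13⊕b14⊕b15⊕b20⊕b21⊕b22⊕b23⊕b28⊕b29⊕b30⊕b31 = 0⊕1⊕1⊕1⊕0⊕0⊕1⊕1⊕0⊕0⊕0⊕1⊕1⊕0⊕1⊕0 = 0
s8: b8⊕b9⊕b10⊕b11⊕b12⊕b13⊕b14⊕b15⊕b24⊕b25⊕b26⊕b27⊕b28⊕b29⊕b30⊕b31 = 0⊕0⊕1⊕1⊕0⊕0⊕1⊕1⊕0⊕0⊕0⊕0⊕1⊕0⊕1⊕0 = 0
s16: b16⊕b17⊕b18⊕b19⊕b20⊕b21⊕b22⊕b23⊕b24⊕b25⊕b26⊕b27⊕b28⊕b29⊕b30⊕b31 = 0⊕0⊕0⊕1⊕0⊕0⊕0⊕1⊕0⊕0⊕0⊕0⊕1⊕0⊕1⊕0 = 0
Syndrome (s16...s1) = 00000 → position 0 (no error).
No correction needed.
Data bits at positions 3,5,6,7,9,10,11,12,13,14,15,17,18,19,20,21,22,23,24,25,26,27,28,29,30,31: 01110110011001000100001010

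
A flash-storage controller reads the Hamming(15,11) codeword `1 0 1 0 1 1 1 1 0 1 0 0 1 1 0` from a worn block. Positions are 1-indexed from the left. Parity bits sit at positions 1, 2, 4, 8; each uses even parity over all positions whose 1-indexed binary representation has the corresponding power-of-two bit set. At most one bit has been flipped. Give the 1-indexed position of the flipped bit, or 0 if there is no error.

s1: b1⊕b3⊕b5⊕b7⊕b9⊕b11⊕b13⊕b15 = 1⊕1⊕1⊕1⊕0⊕0⊕1⊕0 = 1
s2: b2⊕b3⊕b6⊕b7⊕b10⊕b11⊕b14⊕b15 = 0⊕1⊕1⊕1⊕1⊕0⊕1⊕0 = 1
s4: b4⊕b5⊕b6⊕b7⊕b12⊕b13⊕b14⊕b15 = 0⊕1⊕1⊕1⊕0⊕1⊕1⊕0 = 1
s8: b8⊕b9⊕b10⊕b11⊕b12⊕b13⊕b14⊕b15 = 1⊕0⊕1⊕0⊕0⊕1⊕1⊕0 = 0
Syndrome (s8...s1) = 0111 → position 7.

7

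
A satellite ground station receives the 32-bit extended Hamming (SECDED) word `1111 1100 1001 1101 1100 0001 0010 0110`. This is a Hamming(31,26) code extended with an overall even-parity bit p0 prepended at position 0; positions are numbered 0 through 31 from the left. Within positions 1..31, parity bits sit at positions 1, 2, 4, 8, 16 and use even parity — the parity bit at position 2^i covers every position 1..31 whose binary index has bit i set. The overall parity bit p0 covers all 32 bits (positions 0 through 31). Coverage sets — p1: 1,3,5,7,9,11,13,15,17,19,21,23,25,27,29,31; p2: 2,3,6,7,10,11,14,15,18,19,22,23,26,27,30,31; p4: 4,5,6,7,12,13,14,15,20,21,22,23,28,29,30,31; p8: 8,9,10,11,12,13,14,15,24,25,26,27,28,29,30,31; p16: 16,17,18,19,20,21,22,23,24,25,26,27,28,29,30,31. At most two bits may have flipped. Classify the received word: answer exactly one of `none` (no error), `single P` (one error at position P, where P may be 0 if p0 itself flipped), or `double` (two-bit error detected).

single 3

s1: b1⊕b3⊕b5⊕b7⊕b9⊕b11⊕b13⊕b15⊕b17⊕b19⊕b21⊕b23⊕b25⊕b27⊕b29⊕b31 = 1⊕1⊕1⊕0⊕0⊕1⊕1⊕1⊕1⊕0⊕0⊕1⊕0⊕0⊕1⊕0 = 1
s2: b2⊕b3⊕b6⊕b7⊕b10⊕b11⊕b14⊕b15⊕b18⊕b19⊕b22⊕b23⊕b26⊕b27⊕b30⊕b31 = 1⊕1⊕0⊕0⊕0⊕1⊕0⊕1⊕0⊕0⊕0⊕1⊕1⊕0⊕1⊕0 = 1
s4: b4⊕b5⊕b6⊕b7⊕b12⊕b13⊕b14⊕b15⊕b20⊕b21⊕b22⊕b23⊕b28⊕b29⊕b30⊕b31 = 1⊕1⊕0⊕0⊕1⊕1⊕0⊕1⊕0⊕0⊕0⊕1⊕0⊕1⊕1⊕0 = 0
s8: b8⊕b9⊕b10⊕b11⊕b12⊕b13⊕b14⊕b15⊕b24⊕b25⊕b26⊕b27⊕b28⊕b29⊕b30⊕b31 = 1⊕0⊕0⊕1⊕1⊕1⊕0⊕1⊕0⊕0⊕1⊕0⊕0⊕1⊕1⊕0 = 0
s16: b16⊕b17⊕b18⊕b19⊕b20⊕b21⊕b22⊕b23⊕b24⊕b25⊕b26⊕b27⊕b28⊕b29⊕b30⊕b31 = 1⊕1⊕0⊕0⊕0⊕0⊕0⊕1⊕0⊕0⊕1⊕0⊕0⊕1⊕1⊕0 = 0
Syndrome (s16...s1) = 00011 → position 3.
Overall parity (XOR of all 32 bits, including p0): 1⊕1⊕1⊕1⊕1⊕1⊕0⊕0⊕1⊕0⊕0⊕1⊕1⊕1⊕0⊕1⊕1⊕1⊕0⊕0⊕0⊕0⊕0⊕1⊕0⊕0⊕1⊕0⊕0⊕1⊕1⊕0 = 1
Overall=1, syndrome position=3 → single-bit error at position 3.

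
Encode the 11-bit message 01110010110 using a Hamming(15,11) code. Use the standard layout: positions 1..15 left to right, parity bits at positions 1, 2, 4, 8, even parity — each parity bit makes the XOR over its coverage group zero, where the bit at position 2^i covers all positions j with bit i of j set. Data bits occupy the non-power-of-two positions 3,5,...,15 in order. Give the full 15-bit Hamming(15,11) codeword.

Place data bits at non-power-of-two positions: b3=0, b5=1, b6=1, b7=1, b9=0, b10=0, b11=1, b12=0, b13=1, b14=1, b15=0.
p1 = XOR of data positions {3,5,7,9,11,13,15} = 0⊕1⊕1⊕0⊕1⊕1⊕0 = 0
p2 = XOR of data positions {3,6,7,10,11,14,15} = 0⊕1⊕1⊕0⊕1⊕1⊕0 = 0
p4 = XOR of data positions {5,6,7,12,13,14,15} = 1⊕1⊕1⊕0⊕1⊕1⊕0 = 1
p8 = XOR of data positions {9,10,11,12,13,14,15} = 0⊕0⊕1⊕0⊕1⊕1⊕0 = 1
Codeword b1..b15 = 000111110010110

000111110010110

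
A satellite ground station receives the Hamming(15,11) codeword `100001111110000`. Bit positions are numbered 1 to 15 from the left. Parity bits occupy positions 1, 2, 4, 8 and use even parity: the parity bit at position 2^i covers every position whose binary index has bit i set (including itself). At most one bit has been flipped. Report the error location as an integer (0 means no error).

0

s1: b1⊕b3⊕b5⊕b7⊕b9⊕b11⊕b13⊕b15 = 1⊕0⊕0⊕1⊕1⊕1⊕0⊕0 = 0
s2: b2⊕b3⊕b6⊕b7⊕b10⊕b11⊕b14⊕b15 = 0⊕0⊕1⊕1⊕1⊕1⊕0⊕0 = 0
s4: b4⊕b5⊕b6⊕b7⊕b12⊕b13⊕b14⊕b15 = 0⊕0⊕1⊕1⊕0⊕0⊕0⊕0 = 0
s8: b8⊕b9⊕b10⊕b11⊕b12⊕b13⊕b14⊕b15 = 1⊕1⊕1⊕1⊕0⊕0⊕0⊕0 = 0
Syndrome (s8...s1) = 0000 → position 0 (no error).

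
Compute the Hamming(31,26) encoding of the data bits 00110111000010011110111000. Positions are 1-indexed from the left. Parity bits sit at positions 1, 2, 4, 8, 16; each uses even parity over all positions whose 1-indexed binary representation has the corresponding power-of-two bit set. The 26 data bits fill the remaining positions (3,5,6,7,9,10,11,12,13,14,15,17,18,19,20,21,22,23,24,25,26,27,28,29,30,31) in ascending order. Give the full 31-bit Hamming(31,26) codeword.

Place data bits at non-power-of-two positions: b3=0, b5=0, b6=1, b7=1, b9=0, b10=1, b11=1, b12=1, b13=0, b14=0, b15=0, b17=0, b18=1, b19=0, b20=0, b21=1, b22=1, b23=1, b24=1, b25=0, b26=1, b27=1, b28=1, b29=0, b30=0, b31=0.
p1 = XOR of data positions {3,5,7,9,11,13,15,17,19,21,23,25,27,29,31} = 0⊕0⊕1⊕0⊕1⊕0⊕0⊕0⊕0⊕1⊕1⊕0⊕1⊕0⊕0 = 1
p2 = XOR of data positions {3,6,7,10,11,14,15,18,19,22,23,26,27,30,31} = 0⊕1⊕1⊕1⊕1⊕0⊕0⊕1⊕0⊕1⊕1⊕1⊕1⊕0⊕0 = 1
p4 = XOR of data positions {5,6,7,12,13,14,15,20,21,22,23,28,29,30,31} = 0⊕1⊕1⊕1⊕0⊕0⊕0⊕0⊕1⊕1⊕1⊕1⊕0⊕0⊕0 = 1
p8 = XOR of data positions {9,10,11,12,13,14,15,24,25,26,27,28,29,30,31} = 0⊕1⊕1⊕1⊕0⊕0⊕0⊕1⊕0⊕1⊕1⊕1⊕0⊕0⊕0 = 1
p16 = XOR of data positions {17,18,19,20,21,22,23,24,25,26,27,28,29,30,31} = 0⊕1⊕0⊕0⊕1⊕1⊕1⊕1⊕0⊕1⊕1⊕1⊕0⊕0⊕0 = 0
Codeword b1..b31 = 1101011101110000010011110111000

1101011101110000010011110111000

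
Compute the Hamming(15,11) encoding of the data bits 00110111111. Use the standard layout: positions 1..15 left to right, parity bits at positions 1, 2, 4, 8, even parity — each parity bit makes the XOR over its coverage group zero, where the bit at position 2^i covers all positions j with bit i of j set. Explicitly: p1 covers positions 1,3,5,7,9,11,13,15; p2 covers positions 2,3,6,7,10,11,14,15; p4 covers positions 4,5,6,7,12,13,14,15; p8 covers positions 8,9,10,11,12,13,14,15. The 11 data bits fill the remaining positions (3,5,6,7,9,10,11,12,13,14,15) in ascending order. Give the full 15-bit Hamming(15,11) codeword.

Place data bits at non-power-of-two positions: b3=0, b5=0, b6=1, b7=1, b9=0, b10=1, b11=1, b12=1, b13=1, b14=1, b15=1.
p1 = XOR of data positions {3,5,7,9,11,13,15} = 0⊕0⊕1⊕0⊕1⊕1⊕1 = 0
p2 = XOR of data positions {3,6,7,10,11,14,15} = 0⊕1⊕1⊕1⊕1⊕1⊕1 = 0
p4 = XOR of data positions {5,6,7,12,13,14,15} = 0⊕1⊕1⊕1⊕1⊕1⊕1 = 0
p8 = XOR of data positions {9,10,11,12,13,14,15} = 0⊕1⊕1⊕1⊕1⊕1⊕1 = 0
Codeword b1..b15 = 000001100111111

000001100111111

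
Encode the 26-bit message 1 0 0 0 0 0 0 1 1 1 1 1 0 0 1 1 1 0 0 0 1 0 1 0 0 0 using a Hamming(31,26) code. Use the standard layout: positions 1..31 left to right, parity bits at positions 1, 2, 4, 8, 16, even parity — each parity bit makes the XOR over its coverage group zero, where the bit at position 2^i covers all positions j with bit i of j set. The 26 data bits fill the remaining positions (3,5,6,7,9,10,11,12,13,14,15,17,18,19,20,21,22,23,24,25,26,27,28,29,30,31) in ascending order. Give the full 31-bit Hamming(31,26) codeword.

1110000000011110100111000101000

Place data bits at non-power-of-two positions: b3=1, b5=0, b6=0, b7=0, b9=0, b10=0, b11=0, b12=1, b13=1, b14=1, b15=1, b17=1, b18=0, b19=0, b20=1, b21=1, b22=1, b23=0, b24=0, b25=0, b26=1, b27=0, b28=1, b29=0, b30=0, b31=0.
p1 = XOR of data positions {3,5,7,9,11,13,15,17,19,21,23,25,27,29,31} = 1⊕0⊕0⊕0⊕0⊕1⊕1⊕1⊕0⊕1⊕0⊕0⊕0⊕0⊕0 = 1
p2 = XOR of data positions {3,6,7,10,11,14,15,18,19,22,23,26,27,30,31} = 1⊕0⊕0⊕0⊕0⊕1⊕1⊕0⊕0⊕1⊕0⊕1⊕0⊕0⊕0 = 1
p4 = XOR of data positions {5,6,7,12,13,14,15,20,21,22,23,28,29,30,31} = 0⊕0⊕0⊕1⊕1⊕1⊕1⊕1⊕1⊕1⊕0⊕1⊕0⊕0⊕0 = 0
p8 = XOR of data positions {9,10,11,12,13,14,15,24,25,26,27,28,29,30,31} = 0⊕0⊕0⊕1⊕1⊕1⊕1⊕0⊕0⊕1⊕0⊕1⊕0⊕0⊕0 = 0
p16 = XOR of data positions {17,18,19,20,21,22,23,24,25,26,27,28,29,30,31} = 1⊕0⊕0⊕1⊕1⊕1⊕0⊕0⊕0⊕1⊕0⊕1⊕0⊕0⊕0 = 0
Codeword b1..b31 = 1110000000011110100111000101000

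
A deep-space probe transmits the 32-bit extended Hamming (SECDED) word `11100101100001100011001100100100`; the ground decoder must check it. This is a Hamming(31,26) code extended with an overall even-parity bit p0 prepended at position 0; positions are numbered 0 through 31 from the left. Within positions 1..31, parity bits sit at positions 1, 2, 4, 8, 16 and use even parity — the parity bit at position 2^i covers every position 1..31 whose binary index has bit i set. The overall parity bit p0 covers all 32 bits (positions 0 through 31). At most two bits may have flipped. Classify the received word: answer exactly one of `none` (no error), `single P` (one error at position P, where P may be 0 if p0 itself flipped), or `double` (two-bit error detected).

double

s1: b1⊕b3⊕b5⊕b7⊕b9⊕b11⊕b13⊕b15⊕b17⊕b19⊕b21⊕b23⊕b25⊕b27⊕b29⊕b31 = 1⊕0⊕1⊕1⊕0⊕0⊕1⊕0⊕0⊕1⊕0⊕1⊕0⊕0⊕1⊕0 = 1
s2: b2⊕b3⊕b6⊕b7⊕b10⊕b11⊕b14⊕b15⊕b18⊕b19⊕b22⊕b23⊕b26⊕b27⊕b30⊕b31 = 1⊕0⊕0⊕1⊕0⊕0⊕1⊕0⊕1⊕1⊕1⊕1⊕1⊕0⊕0⊕0 = 0
s4: b4⊕b5⊕b6⊕b7⊕b12⊕b13⊕b14⊕b15⊕b20⊕b21⊕b22⊕b23⊕b28⊕b29⊕b30⊕b31 = 0⊕1⊕0⊕1⊕0⊕1⊕1⊕0⊕0⊕0⊕1⊕1⊕0⊕1⊕0⊕0 = 1
s8: b8⊕b9⊕b10⊕b11⊕b12⊕b13⊕b14⊕b15⊕b24⊕b25⊕b26⊕b27⊕b28⊕b29⊕b30⊕b31 = 1⊕0⊕0⊕0⊕0⊕1⊕1⊕0⊕0⊕0⊕1⊕0⊕0⊕1⊕0⊕0 = 1
s16: b16⊕b17⊕b18⊕b19⊕b20⊕b21⊕b22⊕b23⊕b24⊕b25⊕b26⊕b27⊕b28⊕b29⊕b30⊕b31 = 0⊕0⊕1⊕1⊕0⊕0⊕1⊕1⊕0⊕0⊕1⊕0⊕0⊕1⊕0⊕0 = 0
Syndrome (s16...s1) = 01101 → position 13.
Overall parity (XOR of all 32 bits, including p0): 1⊕1⊕1⊕0⊕0⊕1⊕0⊕1⊕1⊕0⊕0⊕0⊕0⊕1⊕1⊕0⊕0⊕0⊕1⊕1⊕0⊕0⊕1⊕1⊕0⊕0⊕1⊕0⊕0⊕1⊕0⊕0 = 0
Overall=0, syndrome position=13 → double-bit error detected (uncorrectable).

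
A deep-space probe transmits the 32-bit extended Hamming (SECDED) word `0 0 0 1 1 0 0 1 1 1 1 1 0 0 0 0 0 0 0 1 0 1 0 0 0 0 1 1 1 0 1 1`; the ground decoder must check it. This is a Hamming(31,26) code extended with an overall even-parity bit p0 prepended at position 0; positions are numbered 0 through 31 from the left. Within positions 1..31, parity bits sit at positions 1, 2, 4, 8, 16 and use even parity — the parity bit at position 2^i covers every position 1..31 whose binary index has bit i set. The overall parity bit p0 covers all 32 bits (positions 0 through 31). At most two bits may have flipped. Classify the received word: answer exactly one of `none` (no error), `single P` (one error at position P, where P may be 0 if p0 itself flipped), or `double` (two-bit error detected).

s1: b1⊕b3⊕b5⊕b7⊕b9⊕b11⊕b13⊕b15⊕b17⊕b19⊕b21⊕b23⊕b25⊕b27⊕b29⊕b31 = 0⊕1⊕0⊕1⊕1⊕1⊕0⊕0⊕0⊕1⊕1⊕0⊕0⊕1⊕0⊕1 = 0
s2: b2⊕b3⊕b6⊕b7⊕b10⊕b11⊕b14⊕b15⊕b18⊕b19⊕b22⊕b23⊕b26⊕b27⊕b30⊕b31 = 0⊕1⊕0⊕1⊕1⊕1⊕0⊕0⊕0⊕1⊕0⊕0⊕1⊕1⊕1⊕1 = 1
s4: b4⊕b5⊕b6⊕b7⊕b12⊕b13⊕b14⊕b15⊕b20⊕b21⊕b22⊕b23⊕b28⊕b29⊕b30⊕b31 = 1⊕0⊕0⊕1⊕0⊕0⊕0⊕0⊕0⊕1⊕0⊕0⊕1⊕0⊕1⊕1 = 0
s8: b8⊕b9⊕b10⊕b11⊕b12⊕b13⊕b14⊕b15⊕b24⊕b25⊕b26⊕b27⊕b28⊕b29⊕b30⊕b31 = 1⊕1⊕1⊕1⊕0⊕0⊕0⊕0⊕0⊕0⊕1⊕1⊕1⊕0⊕1⊕1 = 1
s16: b16⊕b17⊕b18⊕b19⊕b20⊕b21⊕b22⊕b23⊕b24⊕b25⊕b26⊕b27⊕b28⊕b29⊕b30⊕b31 = 0⊕0⊕0⊕1⊕0⊕1⊕0⊕0⊕0⊕0⊕1⊕1⊕1⊕0⊕1⊕1 = 1
Syndrome (s16...s1) = 11010 → position 26.
Overall parity (XOR of all 32 bits, including p0): 0⊕0⊕0⊕1⊕1⊕0⊕0⊕1⊕1⊕1⊕1⊕1⊕0⊕0⊕0⊕0⊕0⊕0⊕0⊕1⊕0⊕1⊕0⊕0⊕0⊕0⊕1⊕1⊕1⊕0⊕1⊕1 = 0
Overall=0, syndrome position=26 → double-bit error detected (uncorrectable).

double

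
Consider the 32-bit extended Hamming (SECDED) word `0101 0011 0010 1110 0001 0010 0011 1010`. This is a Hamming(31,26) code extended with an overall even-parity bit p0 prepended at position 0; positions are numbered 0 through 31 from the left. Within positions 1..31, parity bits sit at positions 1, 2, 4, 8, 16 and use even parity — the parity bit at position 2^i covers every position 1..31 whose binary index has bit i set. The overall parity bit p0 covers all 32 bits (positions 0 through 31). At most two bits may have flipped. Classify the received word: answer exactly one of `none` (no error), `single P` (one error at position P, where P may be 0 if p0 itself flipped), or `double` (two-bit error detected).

s1: b1⊕b3⊕b5⊕b7⊕b9⊕b11⊕b13⊕b15⊕b17⊕b19⊕b21⊕b23⊕b25⊕b27⊕b29⊕b31 = 1⊕1⊕0⊕1⊕0⊕0⊕1⊕0⊕0⊕1⊕0⊕0⊕0⊕1⊕0⊕0 = 0
s2: b2⊕b3⊕b6⊕b7⊕b10⊕b11⊕b14⊕b15⊕b18⊕b19⊕b22⊕b23⊕b26⊕b27⊕b30⊕b31 = 0⊕1⊕1⊕1⊕1⊕0⊕1⊕0⊕0⊕1⊕1⊕0⊕1⊕1⊕1⊕0 = 0
s4: b4⊕b5⊕b6⊕b7⊕b12⊕b13⊕b14⊕b15⊕b20⊕b21⊕b22⊕b23⊕b28⊕b29⊕b30⊕b31 = 0⊕0⊕1⊕1⊕1⊕1⊕1⊕0⊕0⊕0⊕1⊕0⊕1⊕0⊕1⊕0 = 0
s8: b8⊕b9⊕b10⊕b11⊕b12⊕b13⊕b14⊕b15⊕b24⊕b25⊕b26⊕b27⊕b28⊕b29⊕b30⊕b31 = 0⊕0⊕1⊕0⊕1⊕1⊕1⊕0⊕0⊕0⊕1⊕1⊕1⊕0⊕1⊕0 = 0
s16: b16⊕b17⊕b18⊕b19⊕b20⊕b21⊕b22⊕b23⊕b24⊕b25⊕b26⊕b27⊕b28⊕b29⊕b30⊕b31 = 0⊕0⊕0⊕1⊕0⊕0⊕1⊕0⊕0⊕0⊕1⊕1⊕1⊕0⊕1⊕0 = 0
Syndrome (s16...s1) = 00000 → position 0 (no error).
Overall parity (XOR of all 32 bits, including p0): 0⊕1⊕0⊕1⊕0⊕0⊕1⊕1⊕0⊕0⊕1⊕0⊕1⊕1⊕1⊕0⊕0⊕0⊕0⊕1⊕0⊕0⊕1⊕0⊕0⊕0⊕1⊕1⊕1⊕0⊕1⊕0 = 0
Overall=0, syndrome position=0 → no error.

none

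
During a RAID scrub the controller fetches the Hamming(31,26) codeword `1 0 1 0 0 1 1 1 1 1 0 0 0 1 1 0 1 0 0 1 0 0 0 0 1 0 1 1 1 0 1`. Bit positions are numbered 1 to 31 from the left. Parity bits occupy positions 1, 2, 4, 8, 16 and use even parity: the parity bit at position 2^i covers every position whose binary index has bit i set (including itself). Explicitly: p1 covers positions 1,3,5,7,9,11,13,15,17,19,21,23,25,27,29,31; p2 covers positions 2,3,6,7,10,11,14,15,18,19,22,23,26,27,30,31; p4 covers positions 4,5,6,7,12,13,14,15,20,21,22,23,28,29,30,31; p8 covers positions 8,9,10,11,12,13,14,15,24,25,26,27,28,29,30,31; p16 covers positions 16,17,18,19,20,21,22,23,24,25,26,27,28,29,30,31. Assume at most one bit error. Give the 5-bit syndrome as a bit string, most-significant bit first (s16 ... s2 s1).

s1: b1⊕b3⊕b5⊕b7⊕b9⊕b11⊕b13⊕b15⊕b17⊕b19⊕b21⊕b23⊕b25⊕b27⊕b29⊕b31 = 1⊕1⊕0⊕1⊕1⊕0⊕0⊕1⊕1⊕0⊕0⊕0⊕1⊕1⊕1⊕1 = 0
s2: b2⊕b3⊕b6⊕b7⊕b10⊕b11⊕b14⊕b15⊕b18⊕b19⊕b22⊕b23⊕b26⊕b27⊕b30⊕b31 = 0⊕1⊕1⊕1⊕1⊕0⊕1⊕1⊕0⊕0⊕0⊕0⊕0⊕1⊕0⊕1 = 0
s4: b4⊕b5⊕b6⊕b7⊕b12⊕b13⊕b14⊕b15⊕b20⊕b21⊕b22⊕b23⊕b28⊕b29⊕b30⊕b31 = 0⊕0⊕1⊕1⊕0⊕0⊕1⊕1⊕1⊕0⊕0⊕0⊕1⊕1⊕0⊕1 = 0
s8: b8⊕b9⊕b10⊕b11⊕b12⊕b13⊕b14⊕b15⊕b24⊕b25⊕b26⊕b27⊕b28⊕b29⊕b30⊕b31 = 1⊕1⊕1⊕0⊕0⊕0⊕1⊕1⊕0⊕1⊕0⊕1⊕1⊕1⊕0⊕1 = 0
s16: b16⊕b17⊕b18⊕b19⊕b20⊕b21⊕b22⊕b23⊕b24⊕b25⊕b26⊕b27⊕b28⊕b29⊕b30⊕b31 = 0⊕1⊕0⊕0⊕1⊕0⊕0⊕0⊕0⊕1⊕0⊕1⊕1⊕1⊕0⊕1 = 1
Syndrome (s16...s1) = 10000 → position 16.

10000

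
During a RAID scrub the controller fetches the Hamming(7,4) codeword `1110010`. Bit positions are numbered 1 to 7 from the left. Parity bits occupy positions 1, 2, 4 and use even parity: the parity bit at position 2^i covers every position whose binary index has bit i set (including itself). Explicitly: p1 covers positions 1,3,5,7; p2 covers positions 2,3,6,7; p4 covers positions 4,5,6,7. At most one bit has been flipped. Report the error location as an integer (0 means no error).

s1: b1⊕b3⊕b5⊕b7 = 1⊕1⊕0⊕0 = 0
s2: b2⊕b3⊕b6⊕b7 = 1⊕1⊕1⊕0 = 1
s4: b4⊕b5⊕b6⊕b7 = 0⊕0⊕1⊕0 = 1
Syndrome (s4...s1) = 110 → position 6.

6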